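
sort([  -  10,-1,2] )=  [ - 10, - 1 , 2 ] 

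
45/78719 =45/78719  =  0.00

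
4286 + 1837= 6123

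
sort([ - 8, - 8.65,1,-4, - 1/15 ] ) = [- 8.65, - 8, - 4, - 1/15,1] 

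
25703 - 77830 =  - 52127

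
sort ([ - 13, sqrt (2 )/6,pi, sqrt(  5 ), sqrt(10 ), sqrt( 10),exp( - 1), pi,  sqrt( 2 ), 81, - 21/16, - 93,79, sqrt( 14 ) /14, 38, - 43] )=[ - 93, - 43, - 13,  -  21/16, sqrt ( 2 )/6,sqrt( 14 ) /14 , exp( - 1 ),sqrt(2 ), sqrt( 5 ), pi, pi , sqrt(10),sqrt(10),38,79,81]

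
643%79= 11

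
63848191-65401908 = -1553717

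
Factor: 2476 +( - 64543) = -3^1*17^1 * 1217^1 = - 62067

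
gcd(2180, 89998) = 2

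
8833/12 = 736  +  1/12 = 736.08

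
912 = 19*48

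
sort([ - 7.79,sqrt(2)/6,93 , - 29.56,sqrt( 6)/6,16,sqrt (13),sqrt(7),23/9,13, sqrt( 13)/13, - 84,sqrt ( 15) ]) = [-84, - 29.56, - 7.79,sqrt( 2) /6,sqrt( 13 ) /13, sqrt (6)/6, 23/9,sqrt(7), sqrt(13),sqrt(15),13,16,93 ]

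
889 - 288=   601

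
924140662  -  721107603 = 203033059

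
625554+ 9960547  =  10586101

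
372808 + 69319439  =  69692247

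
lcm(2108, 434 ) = 14756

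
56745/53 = 1070 + 35/53 = 1070.66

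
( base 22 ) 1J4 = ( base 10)906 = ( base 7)2433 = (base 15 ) 406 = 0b1110001010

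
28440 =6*4740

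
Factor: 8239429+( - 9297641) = - 2^2*264553^1 = -1058212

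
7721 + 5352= 13073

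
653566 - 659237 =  -5671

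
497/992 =497/992 = 0.50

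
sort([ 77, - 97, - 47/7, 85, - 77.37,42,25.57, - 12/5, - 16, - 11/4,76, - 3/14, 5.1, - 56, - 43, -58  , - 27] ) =[ - 97,  -  77.37, - 58,-56,  -  43, - 27, - 16 , - 47/7, - 11/4,-12/5, - 3/14, 5.1, 25.57, 42, 76, 77,85]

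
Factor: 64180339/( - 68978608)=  - 2^( - 4 )*127^1* 505357^1*4311163^(- 1)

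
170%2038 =170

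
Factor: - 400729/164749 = - 7^1*13^ ( - 1)*29^(-1)*131^1 = - 917/377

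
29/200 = 29/200 = 0.14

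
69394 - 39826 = 29568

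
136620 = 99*1380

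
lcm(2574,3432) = 10296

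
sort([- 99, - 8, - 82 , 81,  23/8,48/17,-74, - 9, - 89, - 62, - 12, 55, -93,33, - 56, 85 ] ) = [ - 99, - 93, - 89, - 82,-74, -62, - 56,- 12,  -  9, - 8, 48/17,  23/8,33,55,81,85 ] 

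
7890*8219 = 64847910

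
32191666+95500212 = 127691878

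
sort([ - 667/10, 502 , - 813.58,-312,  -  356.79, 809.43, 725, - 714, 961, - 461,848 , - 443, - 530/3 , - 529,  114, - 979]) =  [ -979, - 813.58, - 714, - 529, - 461, - 443, - 356.79,-312, - 530/3, - 667/10, 114,502 , 725, 809.43,848, 961 ] 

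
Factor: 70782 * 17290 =2^2* 3^1 *5^1*7^1 *13^1*19^1 * 47^1 * 251^1= 1223820780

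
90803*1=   90803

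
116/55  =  116/55 = 2.11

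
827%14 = 1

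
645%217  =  211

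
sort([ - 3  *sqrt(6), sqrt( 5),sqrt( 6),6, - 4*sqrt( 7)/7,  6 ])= [ - 3*sqrt (6), - 4*sqrt( 7 )/7,sqrt (5 ),sqrt( 6), 6,  6]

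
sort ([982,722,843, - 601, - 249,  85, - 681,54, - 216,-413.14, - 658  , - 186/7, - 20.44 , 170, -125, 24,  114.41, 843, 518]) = [ - 681, - 658, - 601,- 413.14,  -  249,-216, - 125, - 186/7,-20.44 , 24, 54,85, 114.41, 170,518, 722, 843, 843, 982]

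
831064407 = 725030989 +106033418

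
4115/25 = 164+3/5 = 164.60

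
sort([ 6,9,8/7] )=[ 8/7,6 , 9] 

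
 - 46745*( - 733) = 34264085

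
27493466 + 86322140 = 113815606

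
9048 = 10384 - 1336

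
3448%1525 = 398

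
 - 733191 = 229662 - 962853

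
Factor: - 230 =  - 2^1*5^1*23^1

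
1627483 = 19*85657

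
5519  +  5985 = 11504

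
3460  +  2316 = 5776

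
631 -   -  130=761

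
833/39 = 21 + 14/39 = 21.36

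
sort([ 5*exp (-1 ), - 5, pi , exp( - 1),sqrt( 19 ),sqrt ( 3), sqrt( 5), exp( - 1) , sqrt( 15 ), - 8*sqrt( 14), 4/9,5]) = [ - 8*sqrt ( 14 ), - 5,  exp( - 1),exp( - 1 ),4/9,sqrt( 3 ),5*exp(-1), sqrt(5 ),pi,sqrt( 15 ), sqrt( 19 ),  5] 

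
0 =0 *699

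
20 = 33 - 13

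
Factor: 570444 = 2^2 * 3^1*7^1*  6791^1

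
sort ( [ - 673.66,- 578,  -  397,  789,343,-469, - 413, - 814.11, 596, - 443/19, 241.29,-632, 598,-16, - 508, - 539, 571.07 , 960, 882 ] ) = [  -  814.11,- 673.66 , - 632 ,- 578,-539, -508, - 469,-413,-397, - 443/19, - 16, 241.29,343,571.07, 596, 598, 789,882, 960] 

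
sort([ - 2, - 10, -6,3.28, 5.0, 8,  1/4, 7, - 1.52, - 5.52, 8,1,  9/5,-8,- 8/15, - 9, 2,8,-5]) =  [-10,- 9,  -  8, - 6, -5.52, - 5, - 2, -1.52, - 8/15, 1/4, 1, 9/5, 2,  3.28,5.0,7,  8, 8,8]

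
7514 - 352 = 7162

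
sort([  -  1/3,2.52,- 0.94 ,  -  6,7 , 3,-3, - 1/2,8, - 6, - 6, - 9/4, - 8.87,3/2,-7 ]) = [-8.87, - 7, - 6, - 6, - 6,-3, - 9/4,-0.94, - 1/2, - 1/3, 3/2,2.52,3,7,8 ]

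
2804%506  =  274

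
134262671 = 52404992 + 81857679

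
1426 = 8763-7337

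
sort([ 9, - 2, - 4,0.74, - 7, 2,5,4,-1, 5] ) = [ - 7, - 4, - 2, - 1, 0.74, 2 , 4, 5,5, 9 ] 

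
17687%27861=17687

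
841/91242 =841/91242= 0.01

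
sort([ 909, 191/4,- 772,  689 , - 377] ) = [ - 772, - 377 , 191/4 , 689,  909 ]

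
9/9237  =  3/3079 = 0.00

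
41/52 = 41/52= 0.79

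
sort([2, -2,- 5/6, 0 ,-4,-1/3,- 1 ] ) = [ - 4,-2,-1, - 5/6,-1/3, 0, 2] 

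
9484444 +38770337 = 48254781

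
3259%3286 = 3259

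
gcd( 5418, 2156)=14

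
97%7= 6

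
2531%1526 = 1005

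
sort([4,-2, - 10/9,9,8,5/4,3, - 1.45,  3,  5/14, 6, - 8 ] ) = [ - 8, - 2, - 1.45, - 10/9,5/14 , 5/4,3, 3,4,6, 8,9 ]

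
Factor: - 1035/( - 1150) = 9/10 =2^(- 1)*3^2*5^(-1 )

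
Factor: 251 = 251^1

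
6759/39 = 2253/13=173.31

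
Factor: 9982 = 2^1 * 7^1*  23^1*31^1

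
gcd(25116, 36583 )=1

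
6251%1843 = 722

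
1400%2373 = 1400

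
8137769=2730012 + 5407757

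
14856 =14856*1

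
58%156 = 58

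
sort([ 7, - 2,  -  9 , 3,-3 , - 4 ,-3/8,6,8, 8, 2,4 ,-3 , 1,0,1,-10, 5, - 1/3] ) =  [-10, - 9, - 4 ,- 3, - 3, - 2, - 3/8, - 1/3,0,  1,1, 2,  3 , 4, 5 , 6,7,8,8 ] 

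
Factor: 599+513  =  2^3* 139^1 = 1112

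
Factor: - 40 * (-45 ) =1800 = 2^3*3^2*5^2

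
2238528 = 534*4192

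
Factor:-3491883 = -3^3*23^1*5623^1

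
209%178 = 31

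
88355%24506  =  14837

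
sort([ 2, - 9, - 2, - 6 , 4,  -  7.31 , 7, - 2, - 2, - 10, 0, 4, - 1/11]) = [ - 10, -9,-7.31, - 6,  -  2, -2, - 2 , -1/11,0, 2,4,4,7]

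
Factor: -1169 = -7^1*167^1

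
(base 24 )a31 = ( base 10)5833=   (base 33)5BP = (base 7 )23002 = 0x16c9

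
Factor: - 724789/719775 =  - 3^( - 2)*5^( - 2 )*7^( - 1)*13^1*127^1*439^1  *  457^( - 1 )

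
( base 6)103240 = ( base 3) 102200120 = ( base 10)8520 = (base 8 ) 20510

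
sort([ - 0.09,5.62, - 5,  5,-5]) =[ - 5 ,-5,-0.09, 5,  5.62]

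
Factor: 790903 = 31^2*823^1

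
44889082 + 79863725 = 124752807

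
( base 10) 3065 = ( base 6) 22105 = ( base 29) 3IK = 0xBF9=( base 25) 4mf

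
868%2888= 868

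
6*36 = 216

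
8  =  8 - 0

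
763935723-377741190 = 386194533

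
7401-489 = 6912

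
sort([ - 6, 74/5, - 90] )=[ - 90, - 6,74/5] 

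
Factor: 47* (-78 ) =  - 3666=- 2^1*3^1*13^1*47^1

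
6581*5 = 32905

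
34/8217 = 34/8217 = 0.00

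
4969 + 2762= 7731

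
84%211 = 84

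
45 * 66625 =2998125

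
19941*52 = 1036932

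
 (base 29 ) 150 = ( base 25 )1eb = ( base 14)506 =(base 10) 986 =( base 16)3DA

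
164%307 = 164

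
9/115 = 9/115 = 0.08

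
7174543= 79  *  90817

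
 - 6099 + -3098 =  - 9197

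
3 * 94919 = 284757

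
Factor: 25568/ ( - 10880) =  - 2^( - 2) * 5^(-1)*47^1=-47/20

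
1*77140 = 77140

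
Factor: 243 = 3^5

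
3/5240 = 3/5240 = 0.00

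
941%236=233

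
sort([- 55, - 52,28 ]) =[  -  55, - 52,28]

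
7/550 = 7/550  =  0.01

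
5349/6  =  1783/2= 891.50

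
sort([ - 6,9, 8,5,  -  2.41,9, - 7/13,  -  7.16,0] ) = [ - 7.16,-6, - 2.41, - 7/13,0 , 5, 8,9 , 9]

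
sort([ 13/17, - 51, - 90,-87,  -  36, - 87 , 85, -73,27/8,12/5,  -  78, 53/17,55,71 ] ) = [ - 90, - 87,  -  87, - 78 ,-73, - 51, - 36,13/17,12/5,53/17, 27/8,55 , 71,85 ] 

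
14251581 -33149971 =-18898390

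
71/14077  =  71/14077  =  0.01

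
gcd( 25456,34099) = 43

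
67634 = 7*9662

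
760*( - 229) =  - 174040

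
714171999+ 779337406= 1493509405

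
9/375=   3/125= 0.02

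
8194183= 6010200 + 2183983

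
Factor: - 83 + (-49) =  - 2^2*3^1 * 11^1 = - 132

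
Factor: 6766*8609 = 2^1* 17^1*199^1* 8609^1 = 58248494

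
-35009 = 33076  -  68085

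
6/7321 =6/7321 = 0.00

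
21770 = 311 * 70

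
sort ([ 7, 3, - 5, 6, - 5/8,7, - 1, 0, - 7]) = [  -  7, - 5,-1, - 5/8,  0,3 , 6,  7, 7]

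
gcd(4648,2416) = 8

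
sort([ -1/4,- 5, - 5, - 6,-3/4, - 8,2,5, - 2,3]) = [ - 8, - 6 , - 5, - 5, - 2,-3/4, - 1/4,2,3,5]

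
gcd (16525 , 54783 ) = 1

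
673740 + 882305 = 1556045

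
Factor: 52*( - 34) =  - 1768 = -  2^3 * 13^1 *17^1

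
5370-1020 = 4350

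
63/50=1 + 13/50 = 1.26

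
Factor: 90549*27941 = 2530029609 =3^2*10061^1*27941^1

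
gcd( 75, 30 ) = 15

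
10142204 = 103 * 98468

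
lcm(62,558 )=558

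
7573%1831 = 249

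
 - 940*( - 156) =146640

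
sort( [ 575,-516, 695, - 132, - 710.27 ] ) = [-710.27 ,-516,-132, 575, 695]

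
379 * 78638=29803802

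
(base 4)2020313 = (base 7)34352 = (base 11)6643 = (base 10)8759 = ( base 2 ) 10001000110111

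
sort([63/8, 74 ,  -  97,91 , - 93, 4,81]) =[ - 97, - 93 , 4,63/8,74,81,91] 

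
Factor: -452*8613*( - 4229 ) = 16463818404 = 2^2*3^3*11^1*29^1*113^1*4229^1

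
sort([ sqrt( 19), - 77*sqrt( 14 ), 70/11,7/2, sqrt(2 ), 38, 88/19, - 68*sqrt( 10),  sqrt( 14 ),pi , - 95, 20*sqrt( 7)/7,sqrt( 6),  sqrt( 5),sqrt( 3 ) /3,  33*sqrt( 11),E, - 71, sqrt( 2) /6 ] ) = [  -  77 * sqrt(14 ), - 68  *  sqrt(10 ) , - 95, - 71,sqrt(2 ) /6, sqrt(  3 ) /3,sqrt( 2), sqrt( 5) , sqrt( 6),E, pi,7/2,  sqrt(14),sqrt( 19) , 88/19,70/11, 20*sqrt( 7 ) /7 , 38,33*sqrt( 11)]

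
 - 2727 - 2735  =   - 5462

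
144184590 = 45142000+99042590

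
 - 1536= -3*512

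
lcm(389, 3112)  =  3112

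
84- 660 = - 576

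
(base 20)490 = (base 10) 1780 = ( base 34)1IC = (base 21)40g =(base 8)3364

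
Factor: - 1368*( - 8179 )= 2^3 *3^2*19^1 * 8179^1=11188872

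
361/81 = 4 + 37/81 = 4.46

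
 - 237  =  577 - 814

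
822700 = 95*8660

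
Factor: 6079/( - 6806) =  - 2^( - 1 )*41^(- 1)*83^( - 1)*6079^1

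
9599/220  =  43 + 139/220 = 43.63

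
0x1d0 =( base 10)464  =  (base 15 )20e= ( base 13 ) 299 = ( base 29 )g0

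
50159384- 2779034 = 47380350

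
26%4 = 2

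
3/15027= 1/5009=0.00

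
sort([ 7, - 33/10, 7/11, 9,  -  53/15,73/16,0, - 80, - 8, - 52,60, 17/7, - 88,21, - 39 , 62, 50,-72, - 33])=[-88,-80, - 72, - 52, - 39, - 33, - 8, - 53/15,  -  33/10,0,7/11, 17/7,73/16,7,9 , 21,50, 60,62]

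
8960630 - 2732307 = 6228323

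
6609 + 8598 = 15207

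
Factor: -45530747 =  -  107^1*425521^1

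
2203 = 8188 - 5985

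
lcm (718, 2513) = 5026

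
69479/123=69479/123 = 564.87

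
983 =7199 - 6216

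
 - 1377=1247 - 2624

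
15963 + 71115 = 87078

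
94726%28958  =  7852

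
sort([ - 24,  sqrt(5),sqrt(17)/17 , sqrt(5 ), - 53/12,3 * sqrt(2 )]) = [ -24, - 53/12, sqrt(17)/17,sqrt( 5 ),sqrt ( 5 ),  3*sqrt(2 )] 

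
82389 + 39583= 121972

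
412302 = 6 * 68717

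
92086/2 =46043 = 46043.00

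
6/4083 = 2/1361  =  0.00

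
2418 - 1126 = 1292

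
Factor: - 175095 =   -  3^3*5^1*1297^1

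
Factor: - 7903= - 7^1*1129^1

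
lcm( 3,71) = 213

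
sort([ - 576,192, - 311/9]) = [ - 576, - 311/9, 192]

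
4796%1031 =672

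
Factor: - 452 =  - 2^2 * 113^1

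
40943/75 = 40943/75 = 545.91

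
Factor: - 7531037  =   - 7531037^1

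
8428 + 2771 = 11199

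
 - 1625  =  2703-4328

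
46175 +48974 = 95149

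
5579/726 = 5579/726 =7.68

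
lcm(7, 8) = 56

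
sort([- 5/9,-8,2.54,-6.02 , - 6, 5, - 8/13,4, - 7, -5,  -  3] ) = [ - 8, - 7, - 6.02,-6,- 5 ,-3,-8/13,  -  5/9,2.54, 4, 5] 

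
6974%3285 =404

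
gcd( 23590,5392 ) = 674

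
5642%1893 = 1856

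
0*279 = 0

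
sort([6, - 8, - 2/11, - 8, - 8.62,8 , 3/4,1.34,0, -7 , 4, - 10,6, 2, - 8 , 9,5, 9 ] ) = [-10, - 8.62,  -  8, - 8, - 8, - 7, - 2/11,0,3/4, 1.34,2,  4,5,6,6,8, 9,9]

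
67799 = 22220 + 45579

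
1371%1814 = 1371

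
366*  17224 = 6303984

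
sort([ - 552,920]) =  [ - 552,920]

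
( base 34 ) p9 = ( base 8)1533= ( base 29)10i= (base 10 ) 859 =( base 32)QR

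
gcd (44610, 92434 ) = 2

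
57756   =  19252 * 3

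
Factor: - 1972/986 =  - 2^1 = - 2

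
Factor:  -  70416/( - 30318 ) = 2^3*3^2*31^( - 1) = 72/31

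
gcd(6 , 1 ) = 1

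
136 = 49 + 87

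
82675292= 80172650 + 2502642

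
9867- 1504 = 8363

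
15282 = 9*1698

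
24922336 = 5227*4768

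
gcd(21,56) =7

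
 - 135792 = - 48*2829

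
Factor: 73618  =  2^1*36809^1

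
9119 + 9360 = 18479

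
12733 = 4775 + 7958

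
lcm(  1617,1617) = 1617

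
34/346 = 17/173 = 0.10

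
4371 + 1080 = 5451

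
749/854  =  107/122 = 0.88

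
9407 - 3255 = 6152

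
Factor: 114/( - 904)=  - 2^(-2)*3^1* 19^1*113^( - 1 ) =- 57/452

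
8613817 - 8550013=63804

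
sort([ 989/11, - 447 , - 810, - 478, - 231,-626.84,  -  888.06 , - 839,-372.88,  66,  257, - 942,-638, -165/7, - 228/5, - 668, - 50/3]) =[ - 942, - 888.06, - 839, - 810, - 668,  -  638 , - 626.84,-478, - 447, - 372.88,-231, - 228/5,  -  165/7, - 50/3, 66,  989/11,  257 ]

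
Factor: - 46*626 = - 2^2 * 23^1*313^1 = -  28796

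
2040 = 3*680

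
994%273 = 175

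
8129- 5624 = 2505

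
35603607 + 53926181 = 89529788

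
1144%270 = 64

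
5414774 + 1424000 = 6838774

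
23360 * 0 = 0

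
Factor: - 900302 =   -  2^1*13^1 *31^1*1117^1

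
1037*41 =42517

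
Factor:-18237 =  - 3^1  *6079^1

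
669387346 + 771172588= 1440559934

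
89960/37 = 89960/37 = 2431.35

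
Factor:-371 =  - 7^1*53^1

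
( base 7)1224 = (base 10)459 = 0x1CB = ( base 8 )713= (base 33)DU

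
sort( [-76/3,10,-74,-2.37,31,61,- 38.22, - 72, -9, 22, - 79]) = [  -  79,-74, - 72,  -  38.22, - 76/3, - 9, - 2.37,10,22, 31,61]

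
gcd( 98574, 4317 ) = 3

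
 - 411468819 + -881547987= - 1293016806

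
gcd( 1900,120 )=20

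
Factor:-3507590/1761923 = -2^1*5^1*19^1 * 223^( - 1)*7901^( - 1 )*18461^1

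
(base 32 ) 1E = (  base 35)1B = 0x2E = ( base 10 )46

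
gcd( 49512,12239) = 1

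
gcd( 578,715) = 1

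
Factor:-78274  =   - 2^1*7^1*5591^1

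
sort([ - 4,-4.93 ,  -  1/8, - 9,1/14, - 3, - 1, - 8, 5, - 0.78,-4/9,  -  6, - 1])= [-9, - 8, - 6, - 4.93, - 4, - 3,-1,  -  1, - 0.78, - 4/9, - 1/8,1/14,5 ] 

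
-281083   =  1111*( - 253 ) 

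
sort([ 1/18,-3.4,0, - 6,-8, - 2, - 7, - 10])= [ - 10, - 8, - 7 , - 6, - 3.4, - 2, 0 , 1/18]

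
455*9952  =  4528160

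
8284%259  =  255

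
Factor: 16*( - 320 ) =- 5120 = - 2^10 * 5^1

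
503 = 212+291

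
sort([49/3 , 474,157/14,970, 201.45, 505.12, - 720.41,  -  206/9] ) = [ - 720.41,-206/9,157/14,49/3, 201.45,474,505.12 , 970]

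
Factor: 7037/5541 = 3^( - 1) * 31^1*227^1*1847^( - 1 )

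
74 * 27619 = 2043806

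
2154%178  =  18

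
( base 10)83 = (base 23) 3e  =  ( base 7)146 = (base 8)123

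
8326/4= 2081  +  1/2 = 2081.50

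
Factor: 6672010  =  2^1*5^1*193^1 * 3457^1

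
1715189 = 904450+810739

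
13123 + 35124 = 48247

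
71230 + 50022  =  121252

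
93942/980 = 46971/490 = 95.86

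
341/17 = 341/17  =  20.06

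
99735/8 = 12466 + 7/8 = 12466.88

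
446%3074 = 446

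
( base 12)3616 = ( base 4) 1132302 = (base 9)8280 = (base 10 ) 6066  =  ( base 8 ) 13662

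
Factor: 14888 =2^3* 1861^1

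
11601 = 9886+1715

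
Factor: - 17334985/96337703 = - 5^1*7^ ( - 1 )*11^ (-1 )* 17^1*23^1*139^(  -  1)*8867^1*9001^ (-1)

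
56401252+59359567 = 115760819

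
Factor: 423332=2^2*7^1*13^1 * 1163^1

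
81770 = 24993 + 56777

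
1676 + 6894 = 8570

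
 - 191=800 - 991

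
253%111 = 31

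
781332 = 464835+316497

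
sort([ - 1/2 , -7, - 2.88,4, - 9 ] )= [- 9 , - 7, - 2.88,-1/2,4 ]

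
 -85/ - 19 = 85/19 = 4.47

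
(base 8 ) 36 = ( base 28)12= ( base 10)30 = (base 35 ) U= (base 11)28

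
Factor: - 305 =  - 5^1*61^1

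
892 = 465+427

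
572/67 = 8+36/67= 8.54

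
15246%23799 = 15246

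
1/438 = 1/438 = 0.00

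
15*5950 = 89250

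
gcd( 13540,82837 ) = 1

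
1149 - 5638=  - 4489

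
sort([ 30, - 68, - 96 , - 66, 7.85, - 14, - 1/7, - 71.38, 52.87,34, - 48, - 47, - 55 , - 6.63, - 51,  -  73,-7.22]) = [-96, - 73, - 71.38, - 68, - 66, - 55,  -  51, - 48,-47,-14, - 7.22, - 6.63, - 1/7,  7.85, 30, 34, 52.87 ]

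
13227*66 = 872982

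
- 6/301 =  - 6/301 = - 0.02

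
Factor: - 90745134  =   - 2^1 * 3^1 * 15124189^1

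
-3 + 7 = 4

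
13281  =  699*19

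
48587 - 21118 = 27469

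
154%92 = 62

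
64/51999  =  64/51999 = 0.00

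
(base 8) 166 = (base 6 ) 314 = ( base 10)118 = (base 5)433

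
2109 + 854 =2963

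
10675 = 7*1525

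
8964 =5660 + 3304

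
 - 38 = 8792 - 8830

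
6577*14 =92078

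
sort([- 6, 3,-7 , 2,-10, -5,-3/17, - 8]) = [-10,-8,-7, -6,-5,-3/17,2,3] 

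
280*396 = 110880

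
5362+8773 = 14135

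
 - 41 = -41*1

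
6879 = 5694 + 1185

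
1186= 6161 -4975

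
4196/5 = 839 + 1/5=839.20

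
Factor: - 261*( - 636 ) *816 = 2^6*3^4*17^1*29^1*53^1  =  135452736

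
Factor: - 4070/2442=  - 5/3= -3^( - 1)*5^1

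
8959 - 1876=7083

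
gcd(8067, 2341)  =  1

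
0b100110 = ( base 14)2a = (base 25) 1D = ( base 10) 38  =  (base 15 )28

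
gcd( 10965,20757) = 51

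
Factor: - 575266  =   - 2^1*383^1*751^1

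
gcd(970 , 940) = 10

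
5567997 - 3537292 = 2030705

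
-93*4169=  - 387717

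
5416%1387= 1255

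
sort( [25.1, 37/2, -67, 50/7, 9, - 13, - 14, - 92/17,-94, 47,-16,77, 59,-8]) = [ - 94, - 67, - 16, - 14, - 13, - 8, - 92/17, 50/7, 9, 37/2, 25.1 , 47, 59,77 ] 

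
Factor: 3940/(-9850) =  - 2^1*5^( - 1 ) = - 2/5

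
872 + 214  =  1086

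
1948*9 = 17532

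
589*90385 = 53236765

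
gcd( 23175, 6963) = 3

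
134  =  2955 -2821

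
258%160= 98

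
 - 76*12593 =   -  957068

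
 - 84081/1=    -84081 = - 84081.00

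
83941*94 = 7890454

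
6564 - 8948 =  - 2384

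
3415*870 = 2971050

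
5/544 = 5/544  =  0.01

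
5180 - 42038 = -36858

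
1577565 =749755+827810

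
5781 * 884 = 5110404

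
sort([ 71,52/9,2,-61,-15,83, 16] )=[ - 61,  -  15,2,52/9, 16,71,83 ] 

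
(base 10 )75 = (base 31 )2D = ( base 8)113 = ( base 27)2l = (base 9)83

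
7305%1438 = 115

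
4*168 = 672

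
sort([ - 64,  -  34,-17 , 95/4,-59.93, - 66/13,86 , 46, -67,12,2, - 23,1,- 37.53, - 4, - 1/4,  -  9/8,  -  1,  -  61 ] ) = [ - 67, - 64, - 61, - 59.93, - 37.53, - 34,- 23,-17, - 66/13,-4, - 9/8, - 1 , - 1/4 , 1,2 , 12 , 95/4 , 46,86 ]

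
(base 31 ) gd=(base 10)509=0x1fd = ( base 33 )FE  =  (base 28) I5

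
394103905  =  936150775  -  542046870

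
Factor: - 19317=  - 3^1*47^1*137^1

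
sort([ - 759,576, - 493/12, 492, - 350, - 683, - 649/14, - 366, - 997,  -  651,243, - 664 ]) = [ - 997,- 759, - 683, - 664, - 651, - 366, - 350, - 649/14 , - 493/12, 243,492, 576]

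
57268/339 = 57268/339 = 168.93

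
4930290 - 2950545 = 1979745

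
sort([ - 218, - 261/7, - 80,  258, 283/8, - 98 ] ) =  [ - 218, - 98, - 80,-261/7,283/8,258] 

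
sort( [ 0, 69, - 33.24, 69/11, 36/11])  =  [ - 33.24, 0, 36/11,69/11, 69]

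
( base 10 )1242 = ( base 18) 3F0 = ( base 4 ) 103122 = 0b10011011010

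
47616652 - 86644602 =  - 39027950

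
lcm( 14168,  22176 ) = 510048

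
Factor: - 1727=-11^1*157^1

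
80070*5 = 400350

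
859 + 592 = 1451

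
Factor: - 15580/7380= -19/9 = -  3^( - 2)*19^1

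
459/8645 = 459/8645  =  0.05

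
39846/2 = 19923 = 19923.00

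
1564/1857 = 1564/1857 = 0.84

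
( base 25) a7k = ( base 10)6445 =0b1100100101101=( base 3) 22211201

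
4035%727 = 400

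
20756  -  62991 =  - 42235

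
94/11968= 47/5984 = 0.01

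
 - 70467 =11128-81595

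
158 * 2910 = 459780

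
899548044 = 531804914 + 367743130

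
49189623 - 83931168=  -34741545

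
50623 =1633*31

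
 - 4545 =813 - 5358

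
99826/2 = 49913 = 49913.00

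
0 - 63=-63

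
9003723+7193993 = 16197716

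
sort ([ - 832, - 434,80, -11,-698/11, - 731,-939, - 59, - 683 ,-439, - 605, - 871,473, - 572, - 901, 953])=[ - 939, - 901, - 871 , - 832, - 731, - 683, - 605, - 572, - 439, - 434,-698/11, - 59, - 11,  80,473,  953]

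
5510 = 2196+3314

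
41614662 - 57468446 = -15853784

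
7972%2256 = 1204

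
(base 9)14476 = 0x268E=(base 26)efg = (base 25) FJK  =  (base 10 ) 9870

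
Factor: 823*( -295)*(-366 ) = 88859310=2^1* 3^1*5^1*59^1*61^1*823^1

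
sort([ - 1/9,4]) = [-1/9, 4]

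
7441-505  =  6936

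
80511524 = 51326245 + 29185279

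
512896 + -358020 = 154876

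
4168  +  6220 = 10388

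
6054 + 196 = 6250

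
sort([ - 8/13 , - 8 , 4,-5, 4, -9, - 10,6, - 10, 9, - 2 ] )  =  [ - 10, - 10, - 9, - 8, - 5,-2 ,-8/13,4, 4, 6,9]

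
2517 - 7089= - 4572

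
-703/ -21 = 33 + 10/21 = 33.48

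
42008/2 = 21004 = 21004.00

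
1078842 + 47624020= 48702862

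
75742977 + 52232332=127975309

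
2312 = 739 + 1573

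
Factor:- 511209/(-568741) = 3^2*79^1 * 257^( -1 ) * 719^1*2213^(-1)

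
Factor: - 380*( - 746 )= 283480 = 2^3*5^1*19^1*373^1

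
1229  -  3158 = -1929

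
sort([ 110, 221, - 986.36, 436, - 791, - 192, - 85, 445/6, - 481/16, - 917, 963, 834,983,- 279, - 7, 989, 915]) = [ - 986.36, - 917,-791,- 279, - 192, -85, - 481/16, - 7, 445/6, 110,221 , 436, 834,  915, 963,983,989]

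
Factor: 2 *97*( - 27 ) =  - 5238=-2^1*3^3 * 97^1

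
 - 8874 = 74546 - 83420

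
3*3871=11613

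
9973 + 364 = 10337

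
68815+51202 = 120017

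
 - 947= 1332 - 2279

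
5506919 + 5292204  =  10799123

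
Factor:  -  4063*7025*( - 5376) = 153444883200 = 2^8* 3^1*5^2*7^1*17^1 * 239^1*281^1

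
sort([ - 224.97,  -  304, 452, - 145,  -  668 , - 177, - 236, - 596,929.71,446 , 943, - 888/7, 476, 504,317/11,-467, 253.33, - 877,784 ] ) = [ - 877,-668, - 596, - 467, - 304,-236, - 224.97,-177,  -  145, - 888/7,  317/11, 253.33, 446,452, 476, 504, 784, 929.71,943 ]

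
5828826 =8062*723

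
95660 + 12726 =108386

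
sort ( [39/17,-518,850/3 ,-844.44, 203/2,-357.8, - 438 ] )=[  -  844.44, - 518, - 438, - 357.8,39/17, 203/2,850/3]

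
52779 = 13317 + 39462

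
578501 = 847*683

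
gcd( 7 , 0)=7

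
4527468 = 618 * 7326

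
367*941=345347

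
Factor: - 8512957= - 337^1*25261^1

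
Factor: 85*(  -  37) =-3145= -  5^1*17^1*37^1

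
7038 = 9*782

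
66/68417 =66/68417 = 0.00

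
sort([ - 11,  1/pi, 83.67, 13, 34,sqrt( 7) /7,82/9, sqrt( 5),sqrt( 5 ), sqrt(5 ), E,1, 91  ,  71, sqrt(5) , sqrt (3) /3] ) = [ - 11,1/pi,sqrt(7)/7 , sqrt ( 3)/3,1, sqrt(5) , sqrt( 5), sqrt( 5 ), sqrt(5 ),E, 82/9, 13,34,71, 83.67, 91 ]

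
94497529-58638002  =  35859527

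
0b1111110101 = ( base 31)11l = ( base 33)un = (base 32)VL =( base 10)1013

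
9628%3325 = 2978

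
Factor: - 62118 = -2^1*3^2*7^1  *17^1*29^1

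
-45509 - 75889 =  - 121398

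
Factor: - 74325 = -3^1 * 5^2 * 991^1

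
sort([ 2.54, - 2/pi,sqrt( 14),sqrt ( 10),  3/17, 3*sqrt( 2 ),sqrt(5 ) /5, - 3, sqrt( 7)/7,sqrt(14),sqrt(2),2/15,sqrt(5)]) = [-3,-2/pi  ,  2/15,3/17,sqrt( 7 )/7, sqrt(5)/5,sqrt( 2), sqrt( 5 ), 2.54, sqrt( 10 ), sqrt( 14),sqrt(14),3*sqrt ( 2 )]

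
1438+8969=10407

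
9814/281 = 34 + 260/281 = 34.93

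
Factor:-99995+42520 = - 5^2*11^2*19^1 = -57475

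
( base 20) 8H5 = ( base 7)13223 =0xdd9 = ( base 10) 3545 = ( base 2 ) 110111011001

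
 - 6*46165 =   -  276990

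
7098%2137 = 687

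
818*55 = 44990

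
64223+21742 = 85965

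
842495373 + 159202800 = 1001698173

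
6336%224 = 64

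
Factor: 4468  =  2^2*1117^1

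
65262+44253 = 109515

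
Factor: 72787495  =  5^1*11^1*1323409^1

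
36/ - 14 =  - 18/7 = - 2.57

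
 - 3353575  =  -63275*53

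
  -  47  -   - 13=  - 34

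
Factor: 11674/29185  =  2^1*5^ (-1)  =  2/5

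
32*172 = 5504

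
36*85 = 3060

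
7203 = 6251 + 952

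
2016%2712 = 2016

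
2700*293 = 791100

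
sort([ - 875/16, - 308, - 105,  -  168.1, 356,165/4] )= [ - 308,-168.1, - 105, -875/16,165/4, 356]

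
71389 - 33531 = 37858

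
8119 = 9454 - 1335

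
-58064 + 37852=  - 20212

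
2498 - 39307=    - 36809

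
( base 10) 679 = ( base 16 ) 2A7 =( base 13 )403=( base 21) 1B7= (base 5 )10204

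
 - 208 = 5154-5362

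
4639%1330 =649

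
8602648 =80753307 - 72150659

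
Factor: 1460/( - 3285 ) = -4/9 = - 2^2 * 3^(  -  2)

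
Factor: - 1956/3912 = -2^( - 1) = -1/2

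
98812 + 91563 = 190375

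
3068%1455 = 158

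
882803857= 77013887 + 805789970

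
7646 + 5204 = 12850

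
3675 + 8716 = 12391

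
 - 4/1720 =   -  1/430 = -  0.00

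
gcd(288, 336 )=48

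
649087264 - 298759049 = 350328215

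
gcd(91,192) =1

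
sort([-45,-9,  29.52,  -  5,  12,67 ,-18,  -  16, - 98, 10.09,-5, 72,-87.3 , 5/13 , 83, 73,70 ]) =[ - 98,- 87.3, - 45, - 18,- 16,  -  9,  -  5,-5 , 5/13 , 10.09, 12,29.52 , 67,70,72, 73 , 83 ]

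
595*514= 305830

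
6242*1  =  6242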